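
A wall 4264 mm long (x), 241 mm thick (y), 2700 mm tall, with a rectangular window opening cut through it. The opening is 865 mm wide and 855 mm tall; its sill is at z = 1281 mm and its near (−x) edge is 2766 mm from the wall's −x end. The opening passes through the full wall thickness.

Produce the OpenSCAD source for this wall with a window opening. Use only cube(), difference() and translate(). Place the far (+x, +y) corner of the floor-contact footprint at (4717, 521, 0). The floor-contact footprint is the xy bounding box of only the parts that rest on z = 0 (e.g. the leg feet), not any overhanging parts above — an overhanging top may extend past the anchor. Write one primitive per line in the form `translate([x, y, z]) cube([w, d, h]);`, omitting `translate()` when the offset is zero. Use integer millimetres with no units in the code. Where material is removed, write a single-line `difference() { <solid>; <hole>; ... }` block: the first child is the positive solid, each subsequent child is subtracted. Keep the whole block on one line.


difference() { translate([453, 280, 0]) cube([4264, 241, 2700]); translate([3219, 280, 1281]) cube([865, 241, 855]); }


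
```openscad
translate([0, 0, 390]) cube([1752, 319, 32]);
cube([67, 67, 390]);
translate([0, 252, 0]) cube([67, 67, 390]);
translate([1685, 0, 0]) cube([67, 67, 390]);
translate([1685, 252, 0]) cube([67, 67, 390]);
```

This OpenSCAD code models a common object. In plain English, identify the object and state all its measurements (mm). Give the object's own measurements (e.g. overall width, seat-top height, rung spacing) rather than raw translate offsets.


A long wooden bench with a 1752 mm (x) × 319 mm (y) seat, 32 mm thick, its top surface 422 mm above the floor. Four 67 mm square legs at the seat corners, flush with the edges, run from z = 0 to the seat underside.


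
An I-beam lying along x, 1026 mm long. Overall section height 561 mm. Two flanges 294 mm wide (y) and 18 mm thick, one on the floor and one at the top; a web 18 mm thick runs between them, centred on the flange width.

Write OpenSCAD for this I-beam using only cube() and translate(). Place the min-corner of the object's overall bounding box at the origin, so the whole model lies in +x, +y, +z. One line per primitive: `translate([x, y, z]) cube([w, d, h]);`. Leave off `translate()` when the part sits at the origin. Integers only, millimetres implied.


cube([1026, 294, 18]);
translate([0, 138, 18]) cube([1026, 18, 525]);
translate([0, 0, 543]) cube([1026, 294, 18]);


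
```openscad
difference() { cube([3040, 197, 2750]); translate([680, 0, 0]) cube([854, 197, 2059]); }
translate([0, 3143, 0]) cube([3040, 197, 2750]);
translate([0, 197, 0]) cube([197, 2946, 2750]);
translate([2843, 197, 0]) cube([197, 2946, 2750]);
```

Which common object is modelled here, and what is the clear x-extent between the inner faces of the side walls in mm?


A single room. The interior width is 2646 mm.

Four walls enclosing a rectangle with a door in the front wall — a room. Outside width 3040 minus two 197 mm walls gives 2646 mm.


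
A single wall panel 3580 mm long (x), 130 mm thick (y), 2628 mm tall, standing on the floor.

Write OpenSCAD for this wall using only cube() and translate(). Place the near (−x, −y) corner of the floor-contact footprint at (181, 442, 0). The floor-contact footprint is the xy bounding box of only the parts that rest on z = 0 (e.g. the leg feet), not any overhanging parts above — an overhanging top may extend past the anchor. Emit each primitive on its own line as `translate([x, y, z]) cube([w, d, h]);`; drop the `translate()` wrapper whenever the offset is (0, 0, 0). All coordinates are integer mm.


translate([181, 442, 0]) cube([3580, 130, 2628]);


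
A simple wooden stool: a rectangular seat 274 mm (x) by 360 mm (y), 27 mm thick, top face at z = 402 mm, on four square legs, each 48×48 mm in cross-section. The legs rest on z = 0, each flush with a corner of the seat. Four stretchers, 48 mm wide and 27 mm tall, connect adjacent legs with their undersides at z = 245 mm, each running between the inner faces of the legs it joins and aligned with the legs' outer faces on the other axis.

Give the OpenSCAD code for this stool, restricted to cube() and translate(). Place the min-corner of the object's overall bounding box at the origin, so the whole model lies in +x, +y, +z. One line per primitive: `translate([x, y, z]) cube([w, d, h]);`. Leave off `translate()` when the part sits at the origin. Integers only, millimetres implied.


translate([0, 0, 375]) cube([274, 360, 27]);
cube([48, 48, 375]);
translate([226, 0, 0]) cube([48, 48, 375]);
translate([0, 312, 0]) cube([48, 48, 375]);
translate([226, 312, 0]) cube([48, 48, 375]);
translate([48, 0, 245]) cube([178, 48, 27]);
translate([48, 312, 245]) cube([178, 48, 27]);
translate([0, 48, 245]) cube([48, 264, 27]);
translate([226, 48, 245]) cube([48, 264, 27]);


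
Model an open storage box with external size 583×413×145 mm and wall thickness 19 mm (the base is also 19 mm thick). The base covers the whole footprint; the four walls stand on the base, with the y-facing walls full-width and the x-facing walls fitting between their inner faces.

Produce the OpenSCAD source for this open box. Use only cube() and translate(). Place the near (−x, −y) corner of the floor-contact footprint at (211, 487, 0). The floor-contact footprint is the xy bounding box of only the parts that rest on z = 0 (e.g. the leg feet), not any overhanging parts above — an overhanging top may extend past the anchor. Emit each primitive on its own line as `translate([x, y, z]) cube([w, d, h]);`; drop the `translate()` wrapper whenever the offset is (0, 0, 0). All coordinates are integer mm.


translate([211, 487, 0]) cube([583, 413, 19]);
translate([211, 487, 19]) cube([583, 19, 126]);
translate([211, 881, 19]) cube([583, 19, 126]);
translate([211, 506, 19]) cube([19, 375, 126]);
translate([775, 506, 19]) cube([19, 375, 126]);


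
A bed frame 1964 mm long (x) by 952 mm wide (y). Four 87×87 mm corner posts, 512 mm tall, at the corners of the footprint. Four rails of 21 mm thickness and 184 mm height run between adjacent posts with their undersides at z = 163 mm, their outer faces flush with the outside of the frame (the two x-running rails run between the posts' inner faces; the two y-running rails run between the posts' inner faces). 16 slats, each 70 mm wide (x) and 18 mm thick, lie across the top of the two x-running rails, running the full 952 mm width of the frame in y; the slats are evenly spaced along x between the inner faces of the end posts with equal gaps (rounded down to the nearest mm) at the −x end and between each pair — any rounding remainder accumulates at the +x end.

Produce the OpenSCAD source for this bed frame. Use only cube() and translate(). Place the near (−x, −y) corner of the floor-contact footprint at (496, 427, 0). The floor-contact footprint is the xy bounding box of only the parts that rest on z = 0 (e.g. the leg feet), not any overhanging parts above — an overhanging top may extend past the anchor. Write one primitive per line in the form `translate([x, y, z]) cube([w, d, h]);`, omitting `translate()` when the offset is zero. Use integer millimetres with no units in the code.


// slat z = rail_z + rail_h = 163 + 184 = 347
// slat gap = ⌊(1790 − 16·70) / 17⌋ = 39
translate([496, 427, 0]) cube([87, 87, 512]);
translate([496, 1292, 0]) cube([87, 87, 512]);
translate([2373, 427, 0]) cube([87, 87, 512]);
translate([2373, 1292, 0]) cube([87, 87, 512]);
translate([583, 427, 163]) cube([1790, 21, 184]);
translate([583, 1358, 163]) cube([1790, 21, 184]);
translate([496, 514, 163]) cube([21, 778, 184]);
translate([2439, 514, 163]) cube([21, 778, 184]);
translate([622, 427, 347]) cube([70, 952, 18]);
translate([731, 427, 347]) cube([70, 952, 18]);
translate([840, 427, 347]) cube([70, 952, 18]);
translate([949, 427, 347]) cube([70, 952, 18]);
translate([1058, 427, 347]) cube([70, 952, 18]);
translate([1167, 427, 347]) cube([70, 952, 18]);
translate([1276, 427, 347]) cube([70, 952, 18]);
translate([1385, 427, 347]) cube([70, 952, 18]);
translate([1494, 427, 347]) cube([70, 952, 18]);
translate([1603, 427, 347]) cube([70, 952, 18]);
translate([1712, 427, 347]) cube([70, 952, 18]);
translate([1821, 427, 347]) cube([70, 952, 18]);
translate([1930, 427, 347]) cube([70, 952, 18]);
translate([2039, 427, 347]) cube([70, 952, 18]);
translate([2148, 427, 347]) cube([70, 952, 18]);
translate([2257, 427, 347]) cube([70, 952, 18]);


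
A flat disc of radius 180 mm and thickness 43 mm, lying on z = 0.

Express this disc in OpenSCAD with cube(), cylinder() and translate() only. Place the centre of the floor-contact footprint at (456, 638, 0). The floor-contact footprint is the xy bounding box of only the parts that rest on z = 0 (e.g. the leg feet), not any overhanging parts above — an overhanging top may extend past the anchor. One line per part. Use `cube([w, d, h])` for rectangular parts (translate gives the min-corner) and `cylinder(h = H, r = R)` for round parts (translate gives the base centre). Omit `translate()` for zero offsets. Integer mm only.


translate([456, 638, 0]) cylinder(h = 43, r = 180);


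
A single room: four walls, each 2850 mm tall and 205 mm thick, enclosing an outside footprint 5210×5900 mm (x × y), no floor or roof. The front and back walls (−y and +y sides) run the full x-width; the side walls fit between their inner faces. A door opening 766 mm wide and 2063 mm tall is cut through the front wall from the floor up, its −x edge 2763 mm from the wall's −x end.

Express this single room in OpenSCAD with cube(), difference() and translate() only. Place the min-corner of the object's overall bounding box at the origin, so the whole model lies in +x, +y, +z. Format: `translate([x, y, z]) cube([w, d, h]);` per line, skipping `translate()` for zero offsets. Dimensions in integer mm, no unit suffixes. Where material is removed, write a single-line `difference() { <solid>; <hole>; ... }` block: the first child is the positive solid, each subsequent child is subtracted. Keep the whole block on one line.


difference() { cube([5210, 205, 2850]); translate([2763, 0, 0]) cube([766, 205, 2063]); }
translate([0, 5695, 0]) cube([5210, 205, 2850]);
translate([0, 205, 0]) cube([205, 5490, 2850]);
translate([5005, 205, 0]) cube([205, 5490, 2850]);


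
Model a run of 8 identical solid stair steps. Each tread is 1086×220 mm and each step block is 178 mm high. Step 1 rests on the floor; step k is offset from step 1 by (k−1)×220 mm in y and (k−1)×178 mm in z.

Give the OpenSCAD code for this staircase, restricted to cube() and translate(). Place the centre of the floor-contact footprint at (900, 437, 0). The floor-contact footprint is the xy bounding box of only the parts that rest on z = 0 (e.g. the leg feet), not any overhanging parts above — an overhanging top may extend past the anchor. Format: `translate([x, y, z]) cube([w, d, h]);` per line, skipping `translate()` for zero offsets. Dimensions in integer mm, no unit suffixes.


translate([357, 327, 0]) cube([1086, 220, 178]);
translate([357, 547, 178]) cube([1086, 220, 178]);
translate([357, 767, 356]) cube([1086, 220, 178]);
translate([357, 987, 534]) cube([1086, 220, 178]);
translate([357, 1207, 712]) cube([1086, 220, 178]);
translate([357, 1427, 890]) cube([1086, 220, 178]);
translate([357, 1647, 1068]) cube([1086, 220, 178]);
translate([357, 1867, 1246]) cube([1086, 220, 178]);


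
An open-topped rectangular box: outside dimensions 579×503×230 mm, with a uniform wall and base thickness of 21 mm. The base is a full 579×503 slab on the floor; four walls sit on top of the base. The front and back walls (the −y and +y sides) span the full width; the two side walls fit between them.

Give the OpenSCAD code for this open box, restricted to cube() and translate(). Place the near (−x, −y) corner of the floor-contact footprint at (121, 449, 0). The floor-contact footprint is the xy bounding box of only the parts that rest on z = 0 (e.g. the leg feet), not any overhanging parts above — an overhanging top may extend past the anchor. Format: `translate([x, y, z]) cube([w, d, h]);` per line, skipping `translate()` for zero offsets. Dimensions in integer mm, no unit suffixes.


translate([121, 449, 0]) cube([579, 503, 21]);
translate([121, 449, 21]) cube([579, 21, 209]);
translate([121, 931, 21]) cube([579, 21, 209]);
translate([121, 470, 21]) cube([21, 461, 209]);
translate([679, 470, 21]) cube([21, 461, 209]);


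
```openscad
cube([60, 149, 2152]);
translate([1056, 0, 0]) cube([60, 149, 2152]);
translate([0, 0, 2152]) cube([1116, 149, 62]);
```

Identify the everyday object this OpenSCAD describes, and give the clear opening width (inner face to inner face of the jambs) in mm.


A door frame. The clear opening width is 996 mm.

Two 2152 mm tall posts with a header on top — a door frame. The left jamb is 60 mm wide at x = 0; the right jamb starts at x = 1056. The clear opening is 1056 − 60 = 996 mm.


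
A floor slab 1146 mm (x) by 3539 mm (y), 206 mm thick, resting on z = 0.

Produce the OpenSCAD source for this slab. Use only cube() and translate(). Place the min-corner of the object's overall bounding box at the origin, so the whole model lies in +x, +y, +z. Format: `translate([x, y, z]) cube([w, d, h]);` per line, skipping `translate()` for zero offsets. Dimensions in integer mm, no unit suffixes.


cube([1146, 3539, 206]);


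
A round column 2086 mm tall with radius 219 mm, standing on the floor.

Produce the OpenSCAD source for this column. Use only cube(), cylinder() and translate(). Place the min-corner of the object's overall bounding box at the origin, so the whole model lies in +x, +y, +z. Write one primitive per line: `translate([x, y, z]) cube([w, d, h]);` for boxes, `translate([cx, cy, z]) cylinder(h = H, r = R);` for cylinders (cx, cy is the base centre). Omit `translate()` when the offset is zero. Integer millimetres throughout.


translate([219, 219, 0]) cylinder(h = 2086, r = 219);


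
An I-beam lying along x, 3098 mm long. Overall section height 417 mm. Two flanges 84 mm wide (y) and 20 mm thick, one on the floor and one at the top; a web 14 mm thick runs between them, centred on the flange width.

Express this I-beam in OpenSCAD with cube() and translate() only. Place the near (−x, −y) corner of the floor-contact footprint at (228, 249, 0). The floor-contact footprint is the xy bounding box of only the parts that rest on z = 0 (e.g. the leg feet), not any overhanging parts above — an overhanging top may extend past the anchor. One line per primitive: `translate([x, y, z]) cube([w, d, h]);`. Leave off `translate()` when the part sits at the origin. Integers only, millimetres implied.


translate([228, 249, 0]) cube([3098, 84, 20]);
translate([228, 284, 20]) cube([3098, 14, 377]);
translate([228, 249, 397]) cube([3098, 84, 20]);


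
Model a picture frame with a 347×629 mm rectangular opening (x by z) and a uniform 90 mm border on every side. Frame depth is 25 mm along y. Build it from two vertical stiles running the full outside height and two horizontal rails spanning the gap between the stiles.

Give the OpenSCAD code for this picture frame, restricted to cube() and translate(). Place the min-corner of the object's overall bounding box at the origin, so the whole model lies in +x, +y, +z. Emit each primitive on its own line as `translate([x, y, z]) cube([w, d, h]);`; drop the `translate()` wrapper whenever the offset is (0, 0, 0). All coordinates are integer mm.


cube([90, 25, 809]);
translate([437, 0, 0]) cube([90, 25, 809]);
translate([90, 0, 0]) cube([347, 25, 90]);
translate([90, 0, 719]) cube([347, 25, 90]);


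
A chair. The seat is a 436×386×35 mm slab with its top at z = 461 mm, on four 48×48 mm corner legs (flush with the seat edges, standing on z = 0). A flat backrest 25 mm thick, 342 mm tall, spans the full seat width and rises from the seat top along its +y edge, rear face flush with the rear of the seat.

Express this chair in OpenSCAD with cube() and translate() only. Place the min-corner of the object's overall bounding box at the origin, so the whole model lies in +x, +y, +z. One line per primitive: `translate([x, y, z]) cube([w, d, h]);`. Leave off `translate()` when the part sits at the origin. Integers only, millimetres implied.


translate([0, 0, 426]) cube([436, 386, 35]);
cube([48, 48, 426]);
translate([388, 0, 0]) cube([48, 48, 426]);
translate([0, 338, 0]) cube([48, 48, 426]);
translate([388, 338, 0]) cube([48, 48, 426]);
translate([0, 361, 461]) cube([436, 25, 342]);


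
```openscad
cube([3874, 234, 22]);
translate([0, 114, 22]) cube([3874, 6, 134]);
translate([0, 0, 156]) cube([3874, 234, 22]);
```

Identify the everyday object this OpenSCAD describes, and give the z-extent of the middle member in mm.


An I-beam. The web height is 134 mm.

Two wide flanges with a thin centred web — an I-beam. Overall 178 mm minus two 22 mm flanges gives a web of 178 − 2·22 = 134 mm.


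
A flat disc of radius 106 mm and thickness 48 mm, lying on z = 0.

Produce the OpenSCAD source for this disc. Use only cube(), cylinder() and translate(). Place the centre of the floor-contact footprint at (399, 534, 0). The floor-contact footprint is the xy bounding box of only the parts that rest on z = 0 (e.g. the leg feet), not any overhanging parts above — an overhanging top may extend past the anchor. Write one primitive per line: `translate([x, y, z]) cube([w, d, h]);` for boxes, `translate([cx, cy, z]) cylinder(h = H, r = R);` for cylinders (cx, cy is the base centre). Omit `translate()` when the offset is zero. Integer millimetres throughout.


translate([399, 534, 0]) cylinder(h = 48, r = 106);


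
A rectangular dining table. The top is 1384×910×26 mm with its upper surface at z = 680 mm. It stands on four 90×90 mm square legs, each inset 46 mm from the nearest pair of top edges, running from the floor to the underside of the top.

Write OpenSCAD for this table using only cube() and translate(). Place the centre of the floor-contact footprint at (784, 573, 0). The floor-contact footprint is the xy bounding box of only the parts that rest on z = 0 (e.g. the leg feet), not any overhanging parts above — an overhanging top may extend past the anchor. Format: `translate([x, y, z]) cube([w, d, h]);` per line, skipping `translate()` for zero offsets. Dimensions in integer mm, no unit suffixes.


translate([92, 118, 654]) cube([1384, 910, 26]);
translate([138, 164, 0]) cube([90, 90, 654]);
translate([1340, 164, 0]) cube([90, 90, 654]);
translate([138, 892, 0]) cube([90, 90, 654]);
translate([1340, 892, 0]) cube([90, 90, 654]);


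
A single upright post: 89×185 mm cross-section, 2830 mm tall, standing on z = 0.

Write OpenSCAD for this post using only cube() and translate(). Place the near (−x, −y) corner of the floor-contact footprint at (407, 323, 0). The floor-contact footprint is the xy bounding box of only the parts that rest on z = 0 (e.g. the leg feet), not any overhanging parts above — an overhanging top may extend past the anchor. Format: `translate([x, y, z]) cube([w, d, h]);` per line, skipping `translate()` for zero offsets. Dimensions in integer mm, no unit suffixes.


translate([407, 323, 0]) cube([89, 185, 2830]);


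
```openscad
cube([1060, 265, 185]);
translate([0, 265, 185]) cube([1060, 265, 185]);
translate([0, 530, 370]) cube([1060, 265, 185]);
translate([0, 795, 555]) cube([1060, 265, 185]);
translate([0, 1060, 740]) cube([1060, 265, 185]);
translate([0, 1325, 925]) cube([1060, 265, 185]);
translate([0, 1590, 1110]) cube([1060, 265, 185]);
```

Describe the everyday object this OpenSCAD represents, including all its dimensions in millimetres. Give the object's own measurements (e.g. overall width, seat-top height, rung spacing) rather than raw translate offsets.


A straight staircase of 7 solid steps. Each step is 1060 mm wide (x), 265 mm deep (y, the going) and 185 mm tall (the rise). The first step rests on the floor; each subsequent step sits one going further in +y and one rise higher in +z, directly behind and above the previous step with no overlap.


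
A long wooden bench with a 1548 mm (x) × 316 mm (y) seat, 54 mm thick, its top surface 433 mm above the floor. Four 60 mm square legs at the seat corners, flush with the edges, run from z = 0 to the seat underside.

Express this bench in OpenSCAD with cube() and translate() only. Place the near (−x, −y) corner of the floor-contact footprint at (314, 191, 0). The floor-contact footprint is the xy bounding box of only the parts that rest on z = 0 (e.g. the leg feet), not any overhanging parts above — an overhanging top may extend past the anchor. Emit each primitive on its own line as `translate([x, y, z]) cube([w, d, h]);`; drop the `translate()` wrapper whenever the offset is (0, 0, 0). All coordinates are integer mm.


translate([314, 191, 379]) cube([1548, 316, 54]);
translate([314, 191, 0]) cube([60, 60, 379]);
translate([314, 447, 0]) cube([60, 60, 379]);
translate([1802, 191, 0]) cube([60, 60, 379]);
translate([1802, 447, 0]) cube([60, 60, 379]);


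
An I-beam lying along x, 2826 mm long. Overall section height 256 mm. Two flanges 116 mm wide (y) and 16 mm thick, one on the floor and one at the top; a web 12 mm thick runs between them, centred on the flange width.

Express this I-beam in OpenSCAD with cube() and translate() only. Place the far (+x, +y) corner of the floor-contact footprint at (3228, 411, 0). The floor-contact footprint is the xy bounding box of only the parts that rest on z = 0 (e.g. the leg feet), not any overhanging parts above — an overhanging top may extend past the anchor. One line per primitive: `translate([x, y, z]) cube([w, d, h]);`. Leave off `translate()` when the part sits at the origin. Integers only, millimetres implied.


translate([402, 295, 0]) cube([2826, 116, 16]);
translate([402, 347, 16]) cube([2826, 12, 224]);
translate([402, 295, 240]) cube([2826, 116, 16]);


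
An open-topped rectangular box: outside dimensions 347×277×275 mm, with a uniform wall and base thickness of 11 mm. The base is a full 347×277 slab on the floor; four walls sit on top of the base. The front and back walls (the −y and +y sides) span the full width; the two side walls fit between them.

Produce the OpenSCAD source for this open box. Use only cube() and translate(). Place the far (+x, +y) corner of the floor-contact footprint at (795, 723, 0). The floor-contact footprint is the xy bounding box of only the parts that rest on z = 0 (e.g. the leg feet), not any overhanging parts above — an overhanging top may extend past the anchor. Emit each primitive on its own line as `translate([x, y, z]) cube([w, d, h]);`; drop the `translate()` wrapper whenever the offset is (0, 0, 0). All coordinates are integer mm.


translate([448, 446, 0]) cube([347, 277, 11]);
translate([448, 446, 11]) cube([347, 11, 264]);
translate([448, 712, 11]) cube([347, 11, 264]);
translate([448, 457, 11]) cube([11, 255, 264]);
translate([784, 457, 11]) cube([11, 255, 264]);


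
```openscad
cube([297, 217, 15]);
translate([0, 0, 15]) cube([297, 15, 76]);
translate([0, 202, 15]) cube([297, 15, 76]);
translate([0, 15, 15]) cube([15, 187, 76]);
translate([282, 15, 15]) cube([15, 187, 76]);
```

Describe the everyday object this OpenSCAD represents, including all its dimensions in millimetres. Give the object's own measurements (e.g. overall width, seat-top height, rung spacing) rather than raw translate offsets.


An open-topped rectangular box: outside dimensions 297×217×91 mm, with a uniform wall and base thickness of 15 mm. The base is a full 297×217 slab on the floor; four walls sit on top of the base. The front and back walls (the −y and +y sides) span the full width; the two side walls fit between them.


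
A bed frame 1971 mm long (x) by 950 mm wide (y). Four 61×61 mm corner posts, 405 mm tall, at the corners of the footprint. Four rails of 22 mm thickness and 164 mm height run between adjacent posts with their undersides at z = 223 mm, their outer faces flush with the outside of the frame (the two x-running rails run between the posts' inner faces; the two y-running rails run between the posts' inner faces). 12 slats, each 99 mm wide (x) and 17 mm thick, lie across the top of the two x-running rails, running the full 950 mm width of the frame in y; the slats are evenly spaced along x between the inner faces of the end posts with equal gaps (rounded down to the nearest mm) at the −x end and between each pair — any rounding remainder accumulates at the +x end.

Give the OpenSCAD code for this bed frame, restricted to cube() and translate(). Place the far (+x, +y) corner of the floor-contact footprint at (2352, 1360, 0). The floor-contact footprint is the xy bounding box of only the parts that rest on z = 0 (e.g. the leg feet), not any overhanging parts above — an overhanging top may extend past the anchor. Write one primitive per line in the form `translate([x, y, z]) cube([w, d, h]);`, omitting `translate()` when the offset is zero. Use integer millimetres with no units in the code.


// slat z = rail_z + rail_h = 223 + 164 = 387
// slat gap = ⌊(1849 − 12·99) / 13⌋ = 50
translate([381, 410, 0]) cube([61, 61, 405]);
translate([381, 1299, 0]) cube([61, 61, 405]);
translate([2291, 410, 0]) cube([61, 61, 405]);
translate([2291, 1299, 0]) cube([61, 61, 405]);
translate([442, 410, 223]) cube([1849, 22, 164]);
translate([442, 1338, 223]) cube([1849, 22, 164]);
translate([381, 471, 223]) cube([22, 828, 164]);
translate([2330, 471, 223]) cube([22, 828, 164]);
translate([492, 410, 387]) cube([99, 950, 17]);
translate([641, 410, 387]) cube([99, 950, 17]);
translate([790, 410, 387]) cube([99, 950, 17]);
translate([939, 410, 387]) cube([99, 950, 17]);
translate([1088, 410, 387]) cube([99, 950, 17]);
translate([1237, 410, 387]) cube([99, 950, 17]);
translate([1386, 410, 387]) cube([99, 950, 17]);
translate([1535, 410, 387]) cube([99, 950, 17]);
translate([1684, 410, 387]) cube([99, 950, 17]);
translate([1833, 410, 387]) cube([99, 950, 17]);
translate([1982, 410, 387]) cube([99, 950, 17]);
translate([2131, 410, 387]) cube([99, 950, 17]);


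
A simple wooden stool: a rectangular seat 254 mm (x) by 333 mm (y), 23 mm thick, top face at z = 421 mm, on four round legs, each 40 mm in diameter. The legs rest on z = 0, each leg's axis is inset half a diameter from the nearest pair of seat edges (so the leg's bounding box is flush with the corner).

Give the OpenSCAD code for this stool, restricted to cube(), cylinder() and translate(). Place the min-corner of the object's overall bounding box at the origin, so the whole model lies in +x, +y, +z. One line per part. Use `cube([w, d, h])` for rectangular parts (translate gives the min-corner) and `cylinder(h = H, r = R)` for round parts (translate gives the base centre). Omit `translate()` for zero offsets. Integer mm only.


translate([0, 0, 398]) cube([254, 333, 23]);
translate([20, 20, 0]) cylinder(h = 398, r = 20);
translate([234, 20, 0]) cylinder(h = 398, r = 20);
translate([20, 313, 0]) cylinder(h = 398, r = 20);
translate([234, 313, 0]) cylinder(h = 398, r = 20);


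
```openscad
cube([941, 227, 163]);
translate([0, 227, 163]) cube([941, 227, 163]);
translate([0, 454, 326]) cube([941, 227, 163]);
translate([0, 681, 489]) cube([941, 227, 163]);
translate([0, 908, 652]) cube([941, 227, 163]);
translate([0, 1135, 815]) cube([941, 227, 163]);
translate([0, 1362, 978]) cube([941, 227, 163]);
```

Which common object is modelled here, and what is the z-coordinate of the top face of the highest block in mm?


A staircase. The total rise is 1141 mm.

7 identical blocks, each offset up and back from the previous — a staircase. Each step is 163 mm tall and there are 7 of them, so the total rise is 7 × 163 = 1141 mm.


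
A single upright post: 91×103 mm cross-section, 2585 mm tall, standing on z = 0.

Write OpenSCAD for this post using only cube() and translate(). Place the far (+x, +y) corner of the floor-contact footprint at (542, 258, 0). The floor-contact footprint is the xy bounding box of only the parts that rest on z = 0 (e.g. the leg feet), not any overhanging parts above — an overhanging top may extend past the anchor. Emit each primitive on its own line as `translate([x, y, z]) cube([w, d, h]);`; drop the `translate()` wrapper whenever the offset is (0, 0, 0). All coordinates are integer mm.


translate([451, 155, 0]) cube([91, 103, 2585]);


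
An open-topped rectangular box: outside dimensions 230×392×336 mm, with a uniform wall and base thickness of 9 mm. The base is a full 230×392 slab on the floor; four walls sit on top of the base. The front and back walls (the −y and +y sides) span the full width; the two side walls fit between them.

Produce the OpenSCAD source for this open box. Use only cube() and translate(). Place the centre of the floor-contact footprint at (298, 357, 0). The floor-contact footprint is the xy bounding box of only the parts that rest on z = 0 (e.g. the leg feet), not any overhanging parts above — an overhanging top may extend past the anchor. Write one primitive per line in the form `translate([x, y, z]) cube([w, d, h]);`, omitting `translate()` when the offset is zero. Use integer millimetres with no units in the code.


translate([183, 161, 0]) cube([230, 392, 9]);
translate([183, 161, 9]) cube([230, 9, 327]);
translate([183, 544, 9]) cube([230, 9, 327]);
translate([183, 170, 9]) cube([9, 374, 327]);
translate([404, 170, 9]) cube([9, 374, 327]);


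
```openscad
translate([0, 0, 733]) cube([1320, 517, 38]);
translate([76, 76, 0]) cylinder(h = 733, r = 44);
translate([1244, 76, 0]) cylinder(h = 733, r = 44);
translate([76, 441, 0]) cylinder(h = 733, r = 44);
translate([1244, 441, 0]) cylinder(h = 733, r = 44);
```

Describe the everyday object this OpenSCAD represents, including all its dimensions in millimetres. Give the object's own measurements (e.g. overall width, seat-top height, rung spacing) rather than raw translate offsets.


A rectangular dining table. The top is 1320×517×38 mm with its upper surface at z = 771 mm. It stands on four round legs of 88 mm diameter, each leg's bounding box inset 32 mm from the nearest pair of top edges, running from the floor to the underside of the top.


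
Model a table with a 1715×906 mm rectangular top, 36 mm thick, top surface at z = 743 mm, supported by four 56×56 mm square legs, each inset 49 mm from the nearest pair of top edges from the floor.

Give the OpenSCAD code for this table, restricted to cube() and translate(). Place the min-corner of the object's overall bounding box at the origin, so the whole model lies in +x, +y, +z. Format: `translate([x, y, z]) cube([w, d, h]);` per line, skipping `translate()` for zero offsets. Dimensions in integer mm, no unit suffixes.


translate([0, 0, 707]) cube([1715, 906, 36]);
translate([49, 49, 0]) cube([56, 56, 707]);
translate([1610, 49, 0]) cube([56, 56, 707]);
translate([49, 801, 0]) cube([56, 56, 707]);
translate([1610, 801, 0]) cube([56, 56, 707]);


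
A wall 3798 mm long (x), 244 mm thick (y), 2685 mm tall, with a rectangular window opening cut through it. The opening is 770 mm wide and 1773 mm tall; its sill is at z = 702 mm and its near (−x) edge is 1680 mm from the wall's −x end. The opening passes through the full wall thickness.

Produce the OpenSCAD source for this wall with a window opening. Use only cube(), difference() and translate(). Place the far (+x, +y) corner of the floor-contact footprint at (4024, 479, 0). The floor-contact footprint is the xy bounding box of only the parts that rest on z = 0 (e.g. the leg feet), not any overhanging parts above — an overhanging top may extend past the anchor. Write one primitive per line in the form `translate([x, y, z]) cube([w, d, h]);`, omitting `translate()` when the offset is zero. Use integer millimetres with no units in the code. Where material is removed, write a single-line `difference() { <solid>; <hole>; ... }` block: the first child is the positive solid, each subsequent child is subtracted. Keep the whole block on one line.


difference() { translate([226, 235, 0]) cube([3798, 244, 2685]); translate([1906, 235, 702]) cube([770, 244, 1773]); }


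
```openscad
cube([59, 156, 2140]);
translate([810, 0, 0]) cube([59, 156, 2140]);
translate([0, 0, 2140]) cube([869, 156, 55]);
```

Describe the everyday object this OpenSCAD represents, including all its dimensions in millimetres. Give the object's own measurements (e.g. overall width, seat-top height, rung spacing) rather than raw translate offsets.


A door frame. The clear opening is 751 mm wide and 2140 mm high. Two 59 mm wide jambs, 156 mm deep, stand either side of the opening from the floor to the top of the opening. A 55 mm thick head sits across the top of both jambs, spanning the full outside width of the frame.


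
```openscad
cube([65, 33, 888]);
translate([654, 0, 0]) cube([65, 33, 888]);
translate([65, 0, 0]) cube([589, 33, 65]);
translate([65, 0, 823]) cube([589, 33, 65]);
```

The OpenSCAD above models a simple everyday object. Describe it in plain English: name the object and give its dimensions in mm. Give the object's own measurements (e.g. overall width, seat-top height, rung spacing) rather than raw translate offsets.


A rectangular picture frame lying in the x–z plane (depth along y). The opening is 589 mm wide (x) by 758 mm tall (z), surrounded by a border 65 mm wide on all four sides. The frame is 33 mm deep and is made of two full-height vertical stiles with two horizontal rails fitted between them.


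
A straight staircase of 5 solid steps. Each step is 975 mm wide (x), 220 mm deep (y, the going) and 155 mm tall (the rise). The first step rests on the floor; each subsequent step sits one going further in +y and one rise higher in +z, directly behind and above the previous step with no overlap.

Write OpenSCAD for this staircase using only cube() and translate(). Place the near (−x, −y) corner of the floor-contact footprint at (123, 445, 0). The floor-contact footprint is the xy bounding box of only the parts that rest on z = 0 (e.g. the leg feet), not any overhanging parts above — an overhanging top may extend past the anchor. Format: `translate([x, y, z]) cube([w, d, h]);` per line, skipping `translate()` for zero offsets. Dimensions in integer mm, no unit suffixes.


translate([123, 445, 0]) cube([975, 220, 155]);
translate([123, 665, 155]) cube([975, 220, 155]);
translate([123, 885, 310]) cube([975, 220, 155]);
translate([123, 1105, 465]) cube([975, 220, 155]);
translate([123, 1325, 620]) cube([975, 220, 155]);


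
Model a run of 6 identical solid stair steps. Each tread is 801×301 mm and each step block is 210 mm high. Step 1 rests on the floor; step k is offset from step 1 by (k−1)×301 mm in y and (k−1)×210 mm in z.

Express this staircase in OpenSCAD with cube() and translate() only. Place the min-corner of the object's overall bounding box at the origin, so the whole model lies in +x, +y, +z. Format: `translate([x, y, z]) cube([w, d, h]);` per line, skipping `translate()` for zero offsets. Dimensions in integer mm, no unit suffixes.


cube([801, 301, 210]);
translate([0, 301, 210]) cube([801, 301, 210]);
translate([0, 602, 420]) cube([801, 301, 210]);
translate([0, 903, 630]) cube([801, 301, 210]);
translate([0, 1204, 840]) cube([801, 301, 210]);
translate([0, 1505, 1050]) cube([801, 301, 210]);


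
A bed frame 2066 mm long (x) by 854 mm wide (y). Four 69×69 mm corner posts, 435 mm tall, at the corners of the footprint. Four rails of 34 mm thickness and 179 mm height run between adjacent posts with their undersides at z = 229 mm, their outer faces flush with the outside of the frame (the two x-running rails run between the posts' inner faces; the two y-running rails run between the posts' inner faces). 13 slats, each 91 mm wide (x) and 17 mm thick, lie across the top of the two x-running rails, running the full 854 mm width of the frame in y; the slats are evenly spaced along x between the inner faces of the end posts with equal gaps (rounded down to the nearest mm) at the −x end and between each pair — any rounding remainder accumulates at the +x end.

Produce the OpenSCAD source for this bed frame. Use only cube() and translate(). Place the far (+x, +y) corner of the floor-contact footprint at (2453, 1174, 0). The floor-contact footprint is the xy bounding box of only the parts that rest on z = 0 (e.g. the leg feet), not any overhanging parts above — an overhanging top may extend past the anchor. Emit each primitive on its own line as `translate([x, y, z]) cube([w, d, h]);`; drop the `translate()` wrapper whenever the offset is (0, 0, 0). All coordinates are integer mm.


translate([387, 320, 0]) cube([69, 69, 435]);
translate([387, 1105, 0]) cube([69, 69, 435]);
translate([2384, 320, 0]) cube([69, 69, 435]);
translate([2384, 1105, 0]) cube([69, 69, 435]);
translate([456, 320, 229]) cube([1928, 34, 179]);
translate([456, 1140, 229]) cube([1928, 34, 179]);
translate([387, 389, 229]) cube([34, 716, 179]);
translate([2419, 389, 229]) cube([34, 716, 179]);
translate([509, 320, 408]) cube([91, 854, 17]);
translate([653, 320, 408]) cube([91, 854, 17]);
translate([797, 320, 408]) cube([91, 854, 17]);
translate([941, 320, 408]) cube([91, 854, 17]);
translate([1085, 320, 408]) cube([91, 854, 17]);
translate([1229, 320, 408]) cube([91, 854, 17]);
translate([1373, 320, 408]) cube([91, 854, 17]);
translate([1517, 320, 408]) cube([91, 854, 17]);
translate([1661, 320, 408]) cube([91, 854, 17]);
translate([1805, 320, 408]) cube([91, 854, 17]);
translate([1949, 320, 408]) cube([91, 854, 17]);
translate([2093, 320, 408]) cube([91, 854, 17]);
translate([2237, 320, 408]) cube([91, 854, 17]);


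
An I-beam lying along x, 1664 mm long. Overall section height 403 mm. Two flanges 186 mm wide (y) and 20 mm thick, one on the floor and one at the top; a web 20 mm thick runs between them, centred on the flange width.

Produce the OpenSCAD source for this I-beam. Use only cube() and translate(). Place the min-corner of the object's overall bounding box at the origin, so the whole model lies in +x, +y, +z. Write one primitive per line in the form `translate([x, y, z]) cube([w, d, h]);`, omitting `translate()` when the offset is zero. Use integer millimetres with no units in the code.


cube([1664, 186, 20]);
translate([0, 83, 20]) cube([1664, 20, 363]);
translate([0, 0, 383]) cube([1664, 186, 20]);


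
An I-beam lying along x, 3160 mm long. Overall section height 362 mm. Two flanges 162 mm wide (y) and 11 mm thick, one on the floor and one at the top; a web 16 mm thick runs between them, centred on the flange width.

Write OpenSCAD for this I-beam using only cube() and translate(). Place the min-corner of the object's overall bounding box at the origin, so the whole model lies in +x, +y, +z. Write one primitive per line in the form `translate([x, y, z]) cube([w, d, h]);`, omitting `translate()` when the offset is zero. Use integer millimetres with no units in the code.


cube([3160, 162, 11]);
translate([0, 73, 11]) cube([3160, 16, 340]);
translate([0, 0, 351]) cube([3160, 162, 11]);


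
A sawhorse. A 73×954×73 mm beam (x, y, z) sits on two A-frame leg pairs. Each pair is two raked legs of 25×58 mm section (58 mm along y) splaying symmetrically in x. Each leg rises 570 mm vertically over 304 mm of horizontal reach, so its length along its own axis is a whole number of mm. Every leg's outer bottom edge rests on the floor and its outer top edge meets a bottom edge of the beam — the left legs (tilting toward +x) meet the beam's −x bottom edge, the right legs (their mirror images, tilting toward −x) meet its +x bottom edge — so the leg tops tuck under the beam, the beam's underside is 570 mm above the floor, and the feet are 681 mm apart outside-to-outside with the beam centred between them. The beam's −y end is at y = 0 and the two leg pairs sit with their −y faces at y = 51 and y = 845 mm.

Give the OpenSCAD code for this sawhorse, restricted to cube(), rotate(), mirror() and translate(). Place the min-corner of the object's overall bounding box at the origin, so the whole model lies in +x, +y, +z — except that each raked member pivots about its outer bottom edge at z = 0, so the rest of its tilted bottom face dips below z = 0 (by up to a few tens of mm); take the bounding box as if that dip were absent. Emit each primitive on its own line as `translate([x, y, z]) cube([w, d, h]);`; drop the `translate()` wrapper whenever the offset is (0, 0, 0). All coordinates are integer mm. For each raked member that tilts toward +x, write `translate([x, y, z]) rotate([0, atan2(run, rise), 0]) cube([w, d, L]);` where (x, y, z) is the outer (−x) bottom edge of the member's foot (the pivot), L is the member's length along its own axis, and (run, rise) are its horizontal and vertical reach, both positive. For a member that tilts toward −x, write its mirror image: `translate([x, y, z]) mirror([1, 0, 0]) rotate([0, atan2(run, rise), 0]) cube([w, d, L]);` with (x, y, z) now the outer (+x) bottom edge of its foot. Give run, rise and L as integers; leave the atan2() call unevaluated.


translate([304, 0, 570]) cube([73, 954, 73]);
translate([0, 51, 0]) rotate([0, atan2(304, 570), 0]) cube([25, 58, 646]);
translate([681, 51, 0]) mirror([1, 0, 0]) rotate([0, atan2(304, 570), 0]) cube([25, 58, 646]);
translate([0, 845, 0]) rotate([0, atan2(304, 570), 0]) cube([25, 58, 646]);
translate([681, 845, 0]) mirror([1, 0, 0]) rotate([0, atan2(304, 570), 0]) cube([25, 58, 646]);
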